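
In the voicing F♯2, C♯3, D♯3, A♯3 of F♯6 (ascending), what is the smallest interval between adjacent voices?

major second

Adjacent intervals: F♯2→C♯3 = perfect fifth; C♯3→D♯3 = major second; D♯3→A♯3 = perfect fifth.
The smallest is C♯3 to D♯3, a major second (2 semitones).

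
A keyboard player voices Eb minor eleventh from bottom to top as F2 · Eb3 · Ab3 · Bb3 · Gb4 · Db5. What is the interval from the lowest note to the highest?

The outer voices are F2 and Db5.
20 letter names make it a 20th; at 32 semitones (a half step narrower than major) the quality is minor.

minor 20th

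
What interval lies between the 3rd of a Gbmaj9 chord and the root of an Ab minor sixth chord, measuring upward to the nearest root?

minor seventh

Gbmaj9 has Bb as its 3rd, and Ab minor sixth has Ab as its root.
From Bb to Ab: 10 semitones over a seventh = minor.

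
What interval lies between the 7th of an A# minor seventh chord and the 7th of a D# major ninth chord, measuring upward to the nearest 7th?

augmented 4th

A# minor seventh has G# as its 7th, and D# major ninth has C## as its 7th.
From G# to C##: 6 semitones over a fourth = augmented.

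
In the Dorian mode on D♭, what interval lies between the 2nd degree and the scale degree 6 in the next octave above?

The scale runs D♭ E♭ F♭ G♭ A♭ B♭ C♭.
2nd degree = E♭; degree 6 (up an octave) = B♭.
Counting 12 letters and 19 half steps from E♭ gives a perfect twelfth.

perfect 12th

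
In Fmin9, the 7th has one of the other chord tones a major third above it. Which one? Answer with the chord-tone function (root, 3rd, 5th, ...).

9th

Spelling the chord: F–Ab–C–Eb–G.
The 7th is Eb. A major third above Eb is G.
G is the chord's 9th.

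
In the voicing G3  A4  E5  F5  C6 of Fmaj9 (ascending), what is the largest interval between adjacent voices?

Adjacent intervals: G3→A4 = major ninth; A4→E5 = perfect fifth; E5→F5 = minor second; F5→C6 = perfect fifth.
The largest is G3 to A4, a major ninth (14 semitones).

M9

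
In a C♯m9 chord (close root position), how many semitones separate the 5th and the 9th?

C♯m9 (C♯ minor ninth) is spelled C♯ E G♯ B D♯.
G♯ to D♯ is a perfect fifth: 7 semitones.

7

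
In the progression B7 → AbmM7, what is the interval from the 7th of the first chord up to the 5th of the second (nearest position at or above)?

diminished 5th

The 7th of B7 is A; the 5th of AbmM7 is Eb.
5 letter names make it a fifth; at 6 semitones (a half step narrower than perfect) the quality is diminished.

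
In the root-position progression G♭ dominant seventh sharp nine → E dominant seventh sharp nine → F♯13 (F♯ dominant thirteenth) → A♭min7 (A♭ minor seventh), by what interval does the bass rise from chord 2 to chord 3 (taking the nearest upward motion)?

The roots are E and F♯.
E up to F♯ spans 2 letter names and 2 semitones — a major second.

M2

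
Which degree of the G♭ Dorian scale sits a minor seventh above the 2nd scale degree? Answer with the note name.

The scale is G♭ A♭ B𝄫 C♭ D♭ E♭ F♭.
The 2nd scale degree is A♭; a minor seventh above that is G♭ — scale degree 1.

Gb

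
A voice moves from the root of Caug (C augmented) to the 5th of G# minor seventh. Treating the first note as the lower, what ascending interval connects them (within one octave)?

augmented second

Caug (C augmented) has C as its root, and G# minor seventh has D# as its 5th.
C up to D# is 3 semitones, a half step wider than a major second, so the interval is augmented.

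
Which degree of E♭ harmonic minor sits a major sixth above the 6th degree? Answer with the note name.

Ab

The scale is E♭ F G♭ A♭ B♭ C♭ D.
The 6th degree is C♭; a major sixth above that is A♭ — scale degree 4.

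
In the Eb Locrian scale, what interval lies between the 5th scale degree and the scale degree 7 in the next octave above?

Eb locrian: Eb Fb Gb Ab Bbb Cb Db.
The 5th scale degree is Bbb and the 7th scale degree (up an octave) is Db.
Bbb up to Db spans 10 letter names and 16 semitones — a major tenth.

major tenth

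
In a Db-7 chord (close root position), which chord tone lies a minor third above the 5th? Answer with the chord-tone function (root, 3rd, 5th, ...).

7th

The chord tones of Dbmin7 are Db-Fb-Ab-Cb.
The 5th is Ab. A minor third above Ab is Cb.
Cb is the chord's 7th.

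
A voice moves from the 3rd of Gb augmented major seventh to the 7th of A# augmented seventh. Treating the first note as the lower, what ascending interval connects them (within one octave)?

augmented 6th

Gb augmented major seventh has Bb as its 3rd, and A# augmented seventh has G# as its 7th.
From Bb to G#: 10 semitones over a sixth = augmented.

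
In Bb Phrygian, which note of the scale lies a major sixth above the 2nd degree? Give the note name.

The scale is Bb Cb Db Eb F Gb Ab.
The 2nd degree is Cb; a major sixth above that is Ab — scale degree 7.

Ab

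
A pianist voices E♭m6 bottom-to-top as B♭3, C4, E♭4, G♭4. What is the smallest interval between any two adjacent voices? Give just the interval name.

Adjacent intervals: B♭3→C4 = major second; C4→E♭4 = minor third; E♭4→G♭4 = minor third.
The smallest is B♭3 to C4, a major second (2 semitones).

M2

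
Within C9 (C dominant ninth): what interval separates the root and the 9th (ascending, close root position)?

major ninth

Spelling the chord: C-E-G-B♭-D.
The root is C and the 9th is D.
C up to D spans 9 letter names and 14 semitones — a major ninth.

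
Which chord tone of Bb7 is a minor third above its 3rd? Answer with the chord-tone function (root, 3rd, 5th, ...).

Spelling the chord: Bb D F Ab.
The 3rd is D. A minor third above D is F.
F is the chord's 5th.

5th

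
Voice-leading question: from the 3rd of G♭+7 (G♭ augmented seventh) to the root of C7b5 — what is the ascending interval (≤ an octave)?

major second

G♭+7 (G♭ augmented seventh) has B♭ as its 3rd, and C7b5 has C as its root.
Counting 2 letters and 2 half steps from B♭ gives a major second.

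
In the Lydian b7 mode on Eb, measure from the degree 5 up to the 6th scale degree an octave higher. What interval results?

major ninth

Eb lydian dominant: Eb F G A Bb C Db.
Degree 5 = Bb; 6th degree (up an octave) = C.
Bb up to C spans 9 letter names and 14 semitones — a major ninth.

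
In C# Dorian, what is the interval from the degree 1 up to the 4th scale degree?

Spelling C# Dorian: C# D# E F# G# A# B.
The degree 1 is C# and the 4th degree is F#.
Counting 4 letters and 5 half steps from C# gives a perfect fourth.

perfect 4th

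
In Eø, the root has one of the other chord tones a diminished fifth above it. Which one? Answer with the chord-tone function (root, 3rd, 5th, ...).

Em7b5 (E half-diminished seventh): E–G–Bb–D.
The root is E. A diminished fifth above E is Bb.
Bb is the chord's 5th.

5th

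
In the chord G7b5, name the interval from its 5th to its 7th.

M3

The chord tones of G dominant seventh flat five are G–B–D♭–F.
5th = D♭; 7th = F.
Counting 3 letters and 4 half steps from D♭ gives a major third.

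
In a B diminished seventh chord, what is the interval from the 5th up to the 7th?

minor third

B°7 (B diminished seventh): B–D–F–Ab.
So we need the interval from F up to Ab.
F up to Ab is 3 semitones, a half step narrower than a major third, so the interval is minor.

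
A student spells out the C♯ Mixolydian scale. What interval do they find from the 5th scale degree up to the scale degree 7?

Spelling the C♯ Mixolydian scale: C♯ D♯ E♯ F♯ G♯ A♯ B.
The 5th scale degree is G♯ and the 7th scale degree is B.
From G♯ to B: 3 semitones over a third = minor.

minor third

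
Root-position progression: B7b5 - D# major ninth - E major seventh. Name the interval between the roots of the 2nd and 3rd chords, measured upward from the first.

m2

The roots are D# and E.
D# up to E is 1 semitone, a half step narrower than a major second, so the interval is minor.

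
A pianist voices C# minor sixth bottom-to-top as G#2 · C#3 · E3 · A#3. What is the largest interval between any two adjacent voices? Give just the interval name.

augmented fourth

Adjacent intervals: G#2→C#3 = perfect fourth; C#3→E3 = minor third; E3→A#3 = augmented fourth.
The largest is E3 to A#3, an augmented fourth (6 semitones).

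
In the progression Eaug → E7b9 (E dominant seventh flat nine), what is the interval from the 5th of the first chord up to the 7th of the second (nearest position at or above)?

Eaug has B# as its 5th, and E7b9 (E dominant seventh flat nine) has D as its 7th.
B# up to D is 2 semitones, a whole step narrower than a major third, so the interval is diminished.

diminished third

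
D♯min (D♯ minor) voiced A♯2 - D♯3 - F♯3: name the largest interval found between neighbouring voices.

Adjacent intervals: A♯2→D♯3 = perfect fourth; D♯3→F♯3 = minor third.
The largest is A♯2 to D♯3, a perfect fourth (5 semitones).

perfect fourth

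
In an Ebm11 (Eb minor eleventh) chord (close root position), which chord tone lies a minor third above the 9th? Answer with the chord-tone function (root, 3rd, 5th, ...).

11th

Spelling the chord: Eb-Gb-Bb-Db-F-Ab.
The 9th is F. A minor third above F is Ab.
Ab is the chord's 11th.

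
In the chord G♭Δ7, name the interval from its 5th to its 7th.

G♭M7 (G♭ major seventh): G♭–B♭–D♭–F.
That puts D♭ below F.
D♭ up to F spans 3 letter names and 4 semitones — a major third.

M3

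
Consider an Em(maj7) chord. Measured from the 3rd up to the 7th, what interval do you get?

Spelling the chord: E G B D♯.
The 3rd is G and the 7th is D♯.
5 letter names make it a fifth; at 8 semitones (a half step wider than perfect) the quality is augmented.

augmented 5th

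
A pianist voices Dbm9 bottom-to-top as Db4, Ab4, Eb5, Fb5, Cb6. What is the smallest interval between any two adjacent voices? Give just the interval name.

Adjacent intervals: Db4→Ab4 = perfect fifth; Ab4→Eb5 = perfect fifth; Eb5→Fb5 = minor second; Fb5→Cb6 = perfect fifth.
The smallest is Eb5 to Fb5, a minor second (1 semitone).

minor 2nd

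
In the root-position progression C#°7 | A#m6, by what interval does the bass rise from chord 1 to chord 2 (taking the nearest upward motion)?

The roots are C# and A#.
From C# to A# is 9 semitones, exactly the major sixth.

M6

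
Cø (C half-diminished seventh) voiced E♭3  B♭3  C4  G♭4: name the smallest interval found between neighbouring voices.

Adjacent intervals: E♭3→B♭3 = perfect fifth; B♭3→C4 = major second; C4→G♭4 = diminished fifth.
The smallest is B♭3 to C4, a major second (2 semitones).

M2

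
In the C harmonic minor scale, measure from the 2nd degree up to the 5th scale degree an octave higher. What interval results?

P11

Spelling the C harmonic minor scale: C D E♭ F G A♭ B.
So we need the interval from D up to G.
D up to G spans 11 letter names and 17 semitones — a perfect eleventh.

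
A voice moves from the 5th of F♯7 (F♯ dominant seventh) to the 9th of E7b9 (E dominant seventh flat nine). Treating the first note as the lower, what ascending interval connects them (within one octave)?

diminished fourth

F♯7 (F♯ dominant seventh) has C♯ as its 5th, and E7b9 (E dominant seventh flat nine) has F as its 9th.
4 letter names make it a fourth; at 4 semitones (a half step narrower than perfect) the quality is diminished.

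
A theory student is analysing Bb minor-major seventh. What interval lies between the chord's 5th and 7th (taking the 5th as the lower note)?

major third

The chord tones of Bbm(maj7) are Bb Db F A.
5th = F; 7th = A.
F up to A spans 3 letter names and 4 semitones — a major third.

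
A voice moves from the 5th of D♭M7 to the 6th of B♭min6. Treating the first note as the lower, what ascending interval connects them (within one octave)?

M7

The 5th of D♭M7 is A♭; the 6th of B♭min6 is G.
A♭ up to G spans 7 letter names and 11 semitones — a major seventh.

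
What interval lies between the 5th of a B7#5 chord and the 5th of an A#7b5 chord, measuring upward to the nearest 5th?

diminished 7th

B7#5 has F## as its 5th, and A#7b5 has E as its 5th.
From F## to E: 9 semitones over a seventh = diminished.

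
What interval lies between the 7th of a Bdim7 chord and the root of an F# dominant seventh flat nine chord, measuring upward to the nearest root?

The 7th of Bdim7 is Ab; the root of F# dominant seventh flat nine is F#.
From Ab to F#: 10 semitones over a sixth = augmented.

A6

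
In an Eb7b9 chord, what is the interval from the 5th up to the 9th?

d5

Eb7b9: Eb, G, Bb, Db, Fb.
5th = Bb; 9th = Fb.
From Bb to Fb: 6 semitones over a fifth = diminished.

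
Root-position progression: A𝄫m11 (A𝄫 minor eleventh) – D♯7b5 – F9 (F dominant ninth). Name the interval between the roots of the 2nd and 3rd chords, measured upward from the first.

d3

The roots are D♯ and F.
From D♯ to F: 2 semitones over a third = diminished.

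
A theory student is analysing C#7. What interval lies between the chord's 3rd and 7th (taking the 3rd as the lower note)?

diminished 5th

The chord tones of C#7 are C#, E#, G#, B.
3rd = E#; 7th = B.
5 letter names make it a fifth; at 6 semitones (a half step narrower than perfect) the quality is diminished.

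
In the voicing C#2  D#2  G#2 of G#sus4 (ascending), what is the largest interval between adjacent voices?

perfect fourth

Adjacent intervals: C#2→D#2 = major second; D#2→G#2 = perfect fourth.
The largest is D#2 to G#2, a perfect fourth (5 semitones).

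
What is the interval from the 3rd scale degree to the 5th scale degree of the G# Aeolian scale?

major third

Spelling the G# Aeolian scale: G# A# B C# D# E F#.
So we need the interval from B up to D#.
B up to D# spans 3 letter names and 4 semitones — a major third.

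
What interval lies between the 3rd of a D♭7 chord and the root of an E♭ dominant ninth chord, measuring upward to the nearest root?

minor seventh

D♭7 has F as its 3rd, and E♭ dominant ninth has E♭ as its root.
From F to E♭: 10 semitones over a seventh = minor.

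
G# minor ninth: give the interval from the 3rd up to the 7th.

P5

G#min9 is spelled G#, B, D#, F#, A#.
The 3rd is B and the 7th is F#.
From B to F# is 7 semitones, exactly the perfect fifth.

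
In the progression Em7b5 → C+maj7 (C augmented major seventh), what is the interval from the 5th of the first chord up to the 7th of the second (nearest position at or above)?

Em7b5 has Bb as its 5th, and C+maj7 (C augmented major seventh) has B as its 7th.
Bb up to B is 1 semitone, a half step wider than a perfect unison, so the interval is augmented.

augmented unison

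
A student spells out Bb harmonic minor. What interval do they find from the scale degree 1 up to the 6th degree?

minor 6th

Spelling Bb harmonic minor: Bb C Db Eb F Gb A.
Scale degree 1 = Bb; 6th scale degree = Gb.
From Bb to Gb: 8 semitones over a sixth = minor.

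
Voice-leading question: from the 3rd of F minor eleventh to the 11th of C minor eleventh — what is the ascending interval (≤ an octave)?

The 3rd of F minor eleventh is Ab; the 11th of C minor eleventh is F.
Counting 6 letters and 9 half steps from Ab gives a major sixth.

major sixth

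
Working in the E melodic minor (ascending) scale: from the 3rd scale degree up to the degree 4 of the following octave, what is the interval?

major 9th

The scale runs E F# G A B C# D#.
3rd scale degree = G; scale degree 4 (up an octave) = A.
From G to A is 14 semitones, exactly the major ninth.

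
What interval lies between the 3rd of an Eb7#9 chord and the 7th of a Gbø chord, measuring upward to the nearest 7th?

Eb7#9 has G as its 3rd, and Gbø has Fb as its 7th.
7 letter names make it a seventh; at 9 semitones (a whole step narrower than major) the quality is diminished.

diminished 7th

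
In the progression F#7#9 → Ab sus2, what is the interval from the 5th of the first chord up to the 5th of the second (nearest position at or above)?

F#7#9 has C# as its 5th, and Ab sus2 has Eb as its 5th.
C# up to Eb is 2 semitones, a whole step narrower than a major third, so the interval is diminished.

diminished third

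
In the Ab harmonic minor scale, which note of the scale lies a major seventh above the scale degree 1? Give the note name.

The scale is Ab Bb Cb Db Eb Fb G.
The scale degree 1 is Ab; a major seventh above that is G — scale degree 7.

G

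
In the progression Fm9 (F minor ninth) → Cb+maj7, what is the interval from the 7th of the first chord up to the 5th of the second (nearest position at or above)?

Fm9 (F minor ninth) has Eb as its 7th, and Cb+maj7 has G as its 5th.
Eb up to G spans 3 letter names and 4 semitones — a major third.

major third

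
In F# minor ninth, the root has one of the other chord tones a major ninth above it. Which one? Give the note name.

G#

Spelling the chord: F# A C# E G#.
The root is F#. A major ninth above F# is G#.
G# is the chord's 9th.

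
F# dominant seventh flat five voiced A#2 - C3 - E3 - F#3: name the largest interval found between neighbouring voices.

major 3rd

Adjacent intervals: A#2→C3 = diminished third; C3→E3 = major third; E3→F#3 = major second.
The largest is C3 to E3, a major third (4 semitones).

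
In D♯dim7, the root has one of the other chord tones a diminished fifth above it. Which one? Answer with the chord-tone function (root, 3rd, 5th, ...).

5th

D♯°7 (D♯ diminished seventh): D♯-F♯-A-C.
The root is D♯. A diminished fifth above D♯ is A.
A is the chord's 5th.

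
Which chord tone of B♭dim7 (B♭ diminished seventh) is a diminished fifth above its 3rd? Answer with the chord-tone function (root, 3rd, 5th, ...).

7th

B♭dim7: B♭, D♭, F♭, A𝄫.
The 3rd is D♭. A diminished fifth above D♭ is A𝄫.
A𝄫 is the chord's 7th.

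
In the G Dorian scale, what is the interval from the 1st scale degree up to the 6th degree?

G dorian: G A B♭ C D E F.
That puts G below E.
From G to E is 9 semitones, exactly the major sixth.

major sixth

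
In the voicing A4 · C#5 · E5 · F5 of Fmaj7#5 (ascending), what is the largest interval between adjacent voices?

major third

Adjacent intervals: A4→C#5 = major third; C#5→E5 = minor third; E5→F5 = minor second.
The largest is A4 to C#5, a major third (4 semitones).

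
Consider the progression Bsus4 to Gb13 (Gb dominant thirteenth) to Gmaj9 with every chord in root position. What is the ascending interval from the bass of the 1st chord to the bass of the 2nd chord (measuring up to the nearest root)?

The roots are B and Gb.
From B to Gb: 7 semitones over a sixth = diminished.

d6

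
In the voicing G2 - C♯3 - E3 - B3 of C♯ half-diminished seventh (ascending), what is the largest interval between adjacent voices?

Adjacent intervals: G2→C♯3 = augmented fourth; C♯3→E3 = minor third; E3→B3 = perfect fifth.
The largest is E3 to B3, a perfect fifth (7 semitones).

perfect fifth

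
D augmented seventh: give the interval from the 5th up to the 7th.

Spelling the chord: D-F#-A#-C.
5th = A#; 7th = C.
From A# to C: 2 semitones over a third = diminished.

d3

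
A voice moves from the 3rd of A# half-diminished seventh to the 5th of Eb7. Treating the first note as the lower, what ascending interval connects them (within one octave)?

diminished seventh

A# half-diminished seventh has C# as its 3rd, and Eb7 has Bb as its 5th.
C# up to Bb is 9 semitones, a whole step narrower than a major seventh, so the interval is diminished.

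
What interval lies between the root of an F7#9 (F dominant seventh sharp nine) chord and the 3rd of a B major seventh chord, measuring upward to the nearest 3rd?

augmented sixth

The root of F7#9 (F dominant seventh sharp nine) is F; the 3rd of B major seventh is D#.
6 letter names make it a sixth; at 10 semitones (a half step wider than major) the quality is augmented.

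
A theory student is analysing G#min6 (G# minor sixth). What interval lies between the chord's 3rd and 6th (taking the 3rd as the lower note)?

The chord tones of G#m6 (G# minor sixth) are G#–B–D#–E#.
3rd = B; 6th = E#.
From B to E#: 6 semitones over a fourth = augmented.

augmented fourth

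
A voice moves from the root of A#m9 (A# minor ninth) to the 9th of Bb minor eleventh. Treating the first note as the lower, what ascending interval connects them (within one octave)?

diminished third

The root of A#m9 (A# minor ninth) is A#; the 9th of Bb minor eleventh is C.
A# up to C is 2 semitones, a whole step narrower than a major third, so the interval is diminished.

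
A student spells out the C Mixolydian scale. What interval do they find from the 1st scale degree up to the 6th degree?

The scale runs C D E F G A Bb.
So we need the interval from C up to A.
Counting 6 letters and 9 half steps from C gives a major sixth.

M6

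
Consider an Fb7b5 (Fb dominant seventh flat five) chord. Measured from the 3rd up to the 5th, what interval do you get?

diminished 3rd

Fb7b5 (Fb dominant seventh flat five): Fb Ab Cbb Ebb.
So we need the interval from Ab up to Cbb.
Ab up to Cbb is 2 semitones, a whole step narrower than a major third, so the interval is diminished.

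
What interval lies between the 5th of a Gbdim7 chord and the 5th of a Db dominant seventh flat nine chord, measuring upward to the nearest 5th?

Gbdim7 has Dbb as its 5th, and Db dominant seventh flat nine has Ab as its 5th.
From Dbb to Ab: 8 semitones over a fifth = augmented.

augmented fifth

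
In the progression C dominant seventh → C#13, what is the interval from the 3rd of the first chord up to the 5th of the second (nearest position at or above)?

C dominant seventh has E as its 3rd, and C#13 has G# as its 5th.
E up to G# spans 3 letter names and 4 semitones — a major third.

major third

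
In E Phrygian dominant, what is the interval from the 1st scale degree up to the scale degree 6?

minor sixth

Spelling E Phrygian dominant: E F G♯ A B C D.
The 1st scale degree is E and the 6th degree is C.
6 letter names make it a sixth; at 8 semitones (a half step narrower than major) the quality is minor.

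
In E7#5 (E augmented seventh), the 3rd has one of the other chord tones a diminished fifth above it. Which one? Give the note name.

Spelling the chord: E G♯ B♯ D.
The 3rd is G♯. A diminished fifth above G♯ is D.
D is the chord's 7th.

D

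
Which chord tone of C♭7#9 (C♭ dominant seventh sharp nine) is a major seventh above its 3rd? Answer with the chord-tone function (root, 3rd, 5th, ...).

9th

C♭7#9: C♭, E♭, G♭, B𝄫, D.
The 3rd is E♭. A major seventh above E♭ is D.
D is the chord's 9th.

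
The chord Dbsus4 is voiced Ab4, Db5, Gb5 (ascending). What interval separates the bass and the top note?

The outer voices are Ab4 and Gb5.
Ab up to Gb is 10 semitones, a half step narrower than a major seventh, so the interval is minor.

m7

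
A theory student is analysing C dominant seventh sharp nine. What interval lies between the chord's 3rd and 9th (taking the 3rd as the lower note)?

M7

C7#9 (C dominant seventh sharp nine): C-E-G-Bb-D#.
3rd = E; 9th = D#.
E up to D# spans 7 letter names and 11 semitones — a major seventh.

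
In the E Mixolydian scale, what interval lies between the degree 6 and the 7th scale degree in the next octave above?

The scale runs E F# G# A B C# D.
The degree 6 is C# and the degree 7 (up an octave) is D.
From C# to D: 13 semitones over a ninth = minor.

minor 9th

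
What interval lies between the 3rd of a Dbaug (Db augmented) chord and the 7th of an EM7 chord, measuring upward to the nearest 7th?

The 3rd of Dbaug (Db augmented) is F; the 7th of EM7 is D#.
6 letter names make it a sixth; at 10 semitones (a half step wider than major) the quality is augmented.

augmented 6th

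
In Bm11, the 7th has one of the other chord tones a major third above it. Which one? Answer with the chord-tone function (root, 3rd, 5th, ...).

9th

Bm11 (B minor eleventh) is spelled B-D-F♯-A-C♯-E.
The 7th is A. A major third above A is C♯.
C♯ is the chord's 9th.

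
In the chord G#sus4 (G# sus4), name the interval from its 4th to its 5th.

G# sus4 is spelled G#–C#–D#.
So we need the interval from C# up to D#.
C# up to D# spans 2 letter names and 2 semitones — a major second.

major second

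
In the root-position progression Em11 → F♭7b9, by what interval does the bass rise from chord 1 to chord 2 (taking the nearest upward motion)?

diminished second

The roots are E and F♭.
From E to F♭: 0 semitones over a second = diminished.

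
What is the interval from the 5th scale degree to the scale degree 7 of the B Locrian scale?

Spelling the B Locrian scale: B C D E F G A.
That puts F below A.
From F to A is 4 semitones, exactly the major third.

M3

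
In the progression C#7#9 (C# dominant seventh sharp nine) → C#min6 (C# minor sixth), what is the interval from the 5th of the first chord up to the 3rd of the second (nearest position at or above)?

minor sixth

C#7#9 (C# dominant seventh sharp nine) has G# as its 5th, and C#min6 (C# minor sixth) has E as its 3rd.
From G# to E: 8 semitones over a sixth = minor.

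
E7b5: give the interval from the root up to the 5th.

diminished fifth

The chord tones of E7b5 (E dominant seventh flat five) are E-G#-Bb-D.
Root = E; 5th = Bb.
5 letter names make it a fifth; at 6 semitones (a half step narrower than perfect) the quality is diminished.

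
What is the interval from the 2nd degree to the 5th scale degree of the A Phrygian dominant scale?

The scale runs A Bb C# D E F G.
The 2nd degree is Bb and the degree 5 is E.
From Bb to E: 6 semitones over a fourth = augmented.

augmented fourth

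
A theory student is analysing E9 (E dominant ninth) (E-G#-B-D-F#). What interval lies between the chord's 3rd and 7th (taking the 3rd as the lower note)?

diminished 5th

So we need the interval from G# up to D.
From G# to D: 6 semitones over a fifth = diminished.
That tritone between 3rd and 7th is what gives the dominant seventh its pull toward resolution.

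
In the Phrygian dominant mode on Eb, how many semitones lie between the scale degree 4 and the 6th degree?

3

The scale is Eb Fb G Ab Bb Cb Db.
Ab up to Cb is a minor third — 3 semitones.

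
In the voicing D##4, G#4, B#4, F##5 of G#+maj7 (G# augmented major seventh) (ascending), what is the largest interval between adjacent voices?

Adjacent intervals: D##4→G#4 = diminished fourth; G#4→B#4 = major third; B#4→F##5 = perfect fifth.
The largest is B#4 to F##5, a perfect fifth (7 semitones).

perfect fifth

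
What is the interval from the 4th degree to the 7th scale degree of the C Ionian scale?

The scale runs C D E F G A B.
So we need the interval from F up to B.
From F to B: 6 semitones over a fourth = augmented.

augmented fourth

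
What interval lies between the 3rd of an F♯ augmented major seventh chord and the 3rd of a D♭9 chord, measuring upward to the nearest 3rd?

diminished 6th

F♯ augmented major seventh has A♯ as its 3rd, and D♭9 has F as its 3rd.
6 letter names make it a sixth; at 7 semitones (a whole step narrower than major) the quality is diminished.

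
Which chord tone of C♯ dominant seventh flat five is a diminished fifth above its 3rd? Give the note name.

B

C♯7b5: C♯–E♯–G–B.
The 3rd is E♯. A diminished fifth above E♯ is B.
B is the chord's 7th.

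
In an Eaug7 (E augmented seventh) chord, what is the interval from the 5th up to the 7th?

diminished third

The chord tones of Eaug7 are E G# B# D.
5th = B#; 7th = D.
3 letter names make it a third; at 2 semitones (a whole step narrower than major) the quality is diminished.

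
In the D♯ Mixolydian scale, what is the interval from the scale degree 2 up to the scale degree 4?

D♯ mixolydian: D♯ E♯ F𝄪 G♯ A♯ B♯ C♯.
So we need the interval from E♯ up to G♯.
3 letter names make it a third; at 3 semitones (a half step narrower than major) the quality is minor.

minor 3rd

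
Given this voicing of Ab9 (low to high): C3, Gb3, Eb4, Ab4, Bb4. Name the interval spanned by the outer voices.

m14

The outer voices are C3 and Bb4.
From C to Bb: 22 semitones over a fourteenth = minor.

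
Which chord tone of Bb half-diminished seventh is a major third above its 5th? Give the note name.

Bbø (Bb half-diminished seventh) is spelled Bb-Db-Fb-Ab.
The 5th is Fb. A major third above Fb is Ab.
Ab is the chord's 7th.

Ab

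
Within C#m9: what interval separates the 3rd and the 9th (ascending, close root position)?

major seventh

The chord tones of C# minor ninth are C#, E, G#, B, D#.
The 3rd is E and the 9th is D#.
From E to D# is 11 semitones, exactly the major seventh.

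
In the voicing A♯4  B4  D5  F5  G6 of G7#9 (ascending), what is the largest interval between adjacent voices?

Adjacent intervals: A♯4→B4 = minor second; B4→D5 = minor third; D5→F5 = minor third; F5→G6 = major ninth.
The largest is F5 to G6, a major ninth (14 semitones).

major 9th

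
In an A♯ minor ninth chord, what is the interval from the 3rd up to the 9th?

A♯ minor ninth: A♯ C♯ E♯ G♯ B♯.
The 3rd is C♯ and the 9th is B♯.
Counting 7 letters and 11 half steps from C♯ gives a major seventh.

major seventh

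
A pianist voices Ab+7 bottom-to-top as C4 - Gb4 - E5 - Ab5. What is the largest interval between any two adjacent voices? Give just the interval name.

A6

Adjacent intervals: C4→Gb4 = diminished fifth; Gb4→E5 = augmented sixth; E5→Ab5 = diminished fourth.
The largest is Gb4 to E5, an augmented sixth (10 semitones).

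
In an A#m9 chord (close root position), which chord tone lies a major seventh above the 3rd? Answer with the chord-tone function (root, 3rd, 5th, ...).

9th

A# minor ninth: A# C# E# G# B#.
The 3rd is C#. A major seventh above C# is B#.
B# is the chord's 9th.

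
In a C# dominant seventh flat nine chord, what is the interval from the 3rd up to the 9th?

diminished seventh

Spelling the chord: C#–E#–G#–B–D.
So we need the interval from E# up to D.
From E# to D: 9 semitones over a seventh = diminished.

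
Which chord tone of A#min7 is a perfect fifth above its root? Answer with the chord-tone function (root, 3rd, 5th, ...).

5th

A#m7 is spelled A# C# E# G#.
The root is A#. A perfect fifth above A# is E#.
E# is the chord's 5th.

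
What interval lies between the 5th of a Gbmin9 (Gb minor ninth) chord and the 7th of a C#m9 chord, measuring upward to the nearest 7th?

augmented sixth

The 5th of Gbmin9 (Gb minor ninth) is Db; the 7th of C#m9 is B.
Db up to B is 10 semitones, a half step wider than a major sixth, so the interval is augmented.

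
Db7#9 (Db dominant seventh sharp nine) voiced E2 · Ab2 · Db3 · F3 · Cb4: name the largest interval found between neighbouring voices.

diminished 5th

Adjacent intervals: E2→Ab2 = diminished fourth; Ab2→Db3 = perfect fourth; Db3→F3 = major third; F3→Cb4 = diminished fifth.
The largest is F3 to Cb4, a diminished fifth (6 semitones).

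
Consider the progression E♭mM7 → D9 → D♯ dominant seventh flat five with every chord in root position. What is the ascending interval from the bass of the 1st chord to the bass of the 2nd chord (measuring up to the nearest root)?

The roots are E♭ and D.
Counting 7 letters and 11 half steps from E♭ gives a major seventh.

major 7th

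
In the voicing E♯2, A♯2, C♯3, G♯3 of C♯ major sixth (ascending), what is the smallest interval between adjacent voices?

minor 3rd

Adjacent intervals: E♯2→A♯2 = perfect fourth; A♯2→C♯3 = minor third; C♯3→G♯3 = perfect fifth.
The smallest is A♯2 to C♯3, a minor third (3 semitones).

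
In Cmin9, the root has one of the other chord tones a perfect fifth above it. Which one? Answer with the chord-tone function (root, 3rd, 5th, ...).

5th

Spelling the chord: C Eb G Bb D.
The root is C. A perfect fifth above C is G.
G is the chord's 5th.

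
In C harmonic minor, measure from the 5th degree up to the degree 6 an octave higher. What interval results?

minor 9th

The scale runs C D Eb F G Ab B.
So we need the interval from G up to Ab.
From G to Ab: 13 semitones over a ninth = minor.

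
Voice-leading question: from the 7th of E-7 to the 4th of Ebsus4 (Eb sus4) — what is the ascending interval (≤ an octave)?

diminished fifth

The 7th of E-7 is D; the 4th of Ebsus4 (Eb sus4) is Ab.
5 letter names make it a fifth; at 6 semitones (a half step narrower than perfect) the quality is diminished.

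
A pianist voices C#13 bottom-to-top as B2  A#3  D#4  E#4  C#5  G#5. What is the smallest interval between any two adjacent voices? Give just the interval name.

Adjacent intervals: B2→A#3 = major seventh; A#3→D#4 = perfect fourth; D#4→E#4 = major second; E#4→C#5 = minor sixth; C#5→G#5 = perfect fifth.
The smallest is D#4 to E#4, a major second (2 semitones).

M2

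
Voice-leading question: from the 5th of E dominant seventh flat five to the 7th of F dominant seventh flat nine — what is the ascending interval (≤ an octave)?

perfect fourth

E dominant seventh flat five has Bb as its 5th, and F dominant seventh flat nine has Eb as its 7th.
Bb up to Eb spans 4 letter names and 5 semitones — a perfect fourth.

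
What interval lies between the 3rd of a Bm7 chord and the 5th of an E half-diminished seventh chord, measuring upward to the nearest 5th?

minor sixth

The 3rd of Bm7 is D; the 5th of E half-diminished seventh is Bb.
From D to Bb: 8 semitones over a sixth = minor.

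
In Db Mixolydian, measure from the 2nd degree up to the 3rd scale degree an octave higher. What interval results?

Db mixolydian: Db Eb F Gb Ab Bb Cb.
That puts Eb below F.
Eb up to F spans 9 letter names and 14 semitones — a major ninth.

major ninth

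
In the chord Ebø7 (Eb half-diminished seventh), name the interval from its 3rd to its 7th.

perfect fifth

Ebm7b5: Eb, Gb, Bbb, Db.
3rd = Gb; 7th = Db.
Gb up to Db spans 5 letter names and 7 semitones — a perfect fifth.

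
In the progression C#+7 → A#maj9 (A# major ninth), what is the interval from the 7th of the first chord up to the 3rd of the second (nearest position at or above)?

augmented 2nd

The 7th of C#+7 is B; the 3rd of A#maj9 (A# major ninth) is C##.
B up to C## is 3 semitones, a half step wider than a major second, so the interval is augmented.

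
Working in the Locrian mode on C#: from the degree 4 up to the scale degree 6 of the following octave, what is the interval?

minor 10th

C# locrian: C# D E F# G A B.
That puts F# below A.
From F# to A: 15 semitones over a tenth = minor.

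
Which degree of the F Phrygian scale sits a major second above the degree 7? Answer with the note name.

The scale is F Gb Ab Bb C Db Eb.
The degree 7 is Eb; a major second above that is F — scale degree 1.

F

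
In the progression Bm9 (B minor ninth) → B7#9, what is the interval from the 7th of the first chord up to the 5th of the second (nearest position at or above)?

The 7th of Bm9 (B minor ninth) is A; the 5th of B7#9 is F♯.
A up to F♯ spans 6 letter names and 9 semitones — a major sixth.

major sixth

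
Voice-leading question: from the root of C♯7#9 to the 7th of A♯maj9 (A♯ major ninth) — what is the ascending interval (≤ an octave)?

C♯7#9 has C♯ as its root, and A♯maj9 (A♯ major ninth) has G𝄪 as its 7th.
C♯ up to G𝄪 is 8 semitones, a half step wider than a perfect fifth, so the interval is augmented.

augmented fifth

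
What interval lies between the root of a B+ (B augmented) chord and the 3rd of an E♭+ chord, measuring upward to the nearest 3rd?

The root of B+ (B augmented) is B; the 3rd of E♭+ is G.
B up to G is 8 semitones, a half step narrower than a major sixth, so the interval is minor.

m6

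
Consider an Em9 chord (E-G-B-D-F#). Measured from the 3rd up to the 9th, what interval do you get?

So we need the interval from G up to F#.
G up to F# spans 7 letter names and 11 semitones — a major seventh.

major seventh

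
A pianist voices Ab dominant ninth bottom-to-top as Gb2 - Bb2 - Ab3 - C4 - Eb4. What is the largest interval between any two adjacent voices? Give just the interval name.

Adjacent intervals: Gb2→Bb2 = major third; Bb2→Ab3 = minor seventh; Ab3→C4 = major third; C4→Eb4 = minor third.
The largest is Bb2 to Ab3, a minor seventh (10 semitones).

minor seventh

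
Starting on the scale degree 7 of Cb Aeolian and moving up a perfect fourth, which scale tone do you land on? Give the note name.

The scale is Cb Db Ebb Fb Gb Abb Bbb.
The scale degree 7 is Bbb; a perfect fourth above that is Ebb — scale degree 3.

Ebb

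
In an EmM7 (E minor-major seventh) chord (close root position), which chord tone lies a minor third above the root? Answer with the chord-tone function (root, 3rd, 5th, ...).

The chord tones of EmM7 (E minor-major seventh) are E G B D#.
The root is E. A minor third above E is G.
G is the chord's 3rd.

3rd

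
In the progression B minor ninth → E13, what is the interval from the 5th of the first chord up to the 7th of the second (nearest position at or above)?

The 5th of B minor ninth is F#; the 7th of E13 is D.
From F# to D: 8 semitones over a sixth = minor.

m6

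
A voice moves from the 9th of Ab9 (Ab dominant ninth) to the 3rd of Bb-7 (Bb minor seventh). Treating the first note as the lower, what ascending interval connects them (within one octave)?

Ab9 (Ab dominant ninth) has Bb as its 9th, and Bb-7 (Bb minor seventh) has Db as its 3rd.
3 letter names make it a third; at 3 semitones (a half step narrower than major) the quality is minor.

minor third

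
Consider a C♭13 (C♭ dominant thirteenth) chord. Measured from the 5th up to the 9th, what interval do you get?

The chord tones of C♭13 are C♭ E♭ G♭ B𝄫 D♭ A♭.
So we need the interval from G♭ up to D♭.
Counting 5 letters and 7 half steps from G♭ gives a perfect fifth.

perfect fifth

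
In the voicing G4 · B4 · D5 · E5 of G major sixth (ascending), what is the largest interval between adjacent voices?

major 3rd

Adjacent intervals: G4→B4 = major third; B4→D5 = minor third; D5→E5 = major second.
The largest is G4 to B4, a major third (4 semitones).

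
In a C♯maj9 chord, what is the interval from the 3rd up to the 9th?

minor seventh

C♯maj9: C♯-E♯-G♯-B♯-D♯.
The 3rd is E♯ and the 9th is D♯.
E♯ up to D♯ is 10 semitones, a half step narrower than a major seventh, so the interval is minor.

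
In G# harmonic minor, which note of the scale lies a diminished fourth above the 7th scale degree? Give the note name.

B

The scale is G# A# B C# D# E F##.
The 7th scale degree is F##; a diminished fourth above that is B — scale degree 3.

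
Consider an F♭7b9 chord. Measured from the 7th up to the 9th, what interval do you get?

minor 3rd

F♭7b9: F♭-A♭-C♭-E𝄫-G𝄫.
The 7th is E𝄫 and the 9th is G𝄫.
3 letter names make it a third; at 3 semitones (a half step narrower than major) the quality is minor.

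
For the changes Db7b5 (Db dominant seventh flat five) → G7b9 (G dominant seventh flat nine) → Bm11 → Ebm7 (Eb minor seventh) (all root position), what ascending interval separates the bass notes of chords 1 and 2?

The roots are Db and G.
From Db to G: 6 semitones over a fourth = augmented.

augmented fourth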